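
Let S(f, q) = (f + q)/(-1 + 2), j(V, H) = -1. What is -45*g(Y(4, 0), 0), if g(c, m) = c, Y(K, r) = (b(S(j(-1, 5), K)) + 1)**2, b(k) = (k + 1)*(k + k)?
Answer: -28125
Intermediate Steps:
S(f, q) = f + q (S(f, q) = (f + q)/1 = (f + q)*1 = f + q)
b(k) = 2*k*(1 + k) (b(k) = (1 + k)*(2*k) = 2*k*(1 + k))
Y(K, r) = (1 + 2*K*(-1 + K))**2 (Y(K, r) = (2*(-1 + K)*(1 + (-1 + K)) + 1)**2 = (2*(-1 + K)*K + 1)**2 = (2*K*(-1 + K) + 1)**2 = (1 + 2*K*(-1 + K))**2)
-45*g(Y(4, 0), 0) = -45*(1 + 2*4*(-1 + 4))**2 = -45*(1 + 2*4*3)**2 = -45*(1 + 24)**2 = -45*25**2 = -45*625 = -28125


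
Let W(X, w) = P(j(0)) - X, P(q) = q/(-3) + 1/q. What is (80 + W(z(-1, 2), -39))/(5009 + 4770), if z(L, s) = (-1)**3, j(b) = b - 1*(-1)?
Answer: 35/4191 ≈ 0.0083512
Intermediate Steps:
j(b) = 1 + b (j(b) = b + 1 = 1 + b)
z(L, s) = -1
P(q) = 1/q - q/3 (P(q) = q*(-1/3) + 1/q = -q/3 + 1/q = 1/q - q/3)
W(X, w) = 2/3 - X (W(X, w) = (1/(1 + 0) - (1 + 0)/3) - X = (1/1 - 1/3*1) - X = (1 - 1/3) - X = 2/3 - X)
(80 + W(z(-1, 2), -39))/(5009 + 4770) = (80 + (2/3 - 1*(-1)))/(5009 + 4770) = (80 + (2/3 + 1))/9779 = (80 + 5/3)*(1/9779) = (245/3)*(1/9779) = 35/4191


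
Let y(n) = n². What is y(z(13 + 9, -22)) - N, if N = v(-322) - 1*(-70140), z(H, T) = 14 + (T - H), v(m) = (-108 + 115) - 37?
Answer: -69210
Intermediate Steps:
v(m) = -30 (v(m) = 7 - 37 = -30)
z(H, T) = 14 + T - H
N = 70110 (N = -30 - 1*(-70140) = -30 + 70140 = 70110)
y(z(13 + 9, -22)) - N = (14 - 22 - (13 + 9))² - 1*70110 = (14 - 22 - 1*22)² - 70110 = (14 - 22 - 22)² - 70110 = (-30)² - 70110 = 900 - 70110 = -69210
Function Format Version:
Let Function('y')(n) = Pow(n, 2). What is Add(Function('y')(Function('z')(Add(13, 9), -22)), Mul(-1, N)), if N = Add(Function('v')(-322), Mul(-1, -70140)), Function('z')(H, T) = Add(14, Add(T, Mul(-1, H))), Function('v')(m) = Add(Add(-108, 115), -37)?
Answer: -69210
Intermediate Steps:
Function('v')(m) = -30 (Function('v')(m) = Add(7, -37) = -30)
Function('z')(H, T) = Add(14, T, Mul(-1, H))
N = 70110 (N = Add(-30, Mul(-1, -70140)) = Add(-30, 70140) = 70110)
Add(Function('y')(Function('z')(Add(13, 9), -22)), Mul(-1, N)) = Add(Pow(Add(14, -22, Mul(-1, Add(13, 9))), 2), Mul(-1, 70110)) = Add(Pow(Add(14, -22, Mul(-1, 22)), 2), -70110) = Add(Pow(Add(14, -22, -22), 2), -70110) = Add(Pow(-30, 2), -70110) = Add(900, -70110) = -69210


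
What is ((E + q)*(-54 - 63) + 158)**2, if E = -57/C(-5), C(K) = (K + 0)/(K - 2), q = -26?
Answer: 3929158489/25 ≈ 1.5717e+8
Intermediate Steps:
C(K) = K/(-2 + K)
E = -399/5 (E = -57/((-5/(-2 - 5))) = -57/((-5/(-7))) = -57/((-5*(-1/7))) = -57/5/7 = -57*7/5 = -399/5 ≈ -79.800)
((E + q)*(-54 - 63) + 158)**2 = ((-399/5 - 26)*(-54 - 63) + 158)**2 = (-529/5*(-117) + 158)**2 = (61893/5 + 158)**2 = (62683/5)**2 = 3929158489/25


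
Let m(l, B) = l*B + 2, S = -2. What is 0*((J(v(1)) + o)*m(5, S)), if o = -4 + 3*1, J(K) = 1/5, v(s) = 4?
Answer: 0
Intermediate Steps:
m(l, B) = 2 + B*l (m(l, B) = B*l + 2 = 2 + B*l)
J(K) = ⅕
o = -1 (o = -4 + 3 = -1)
0*((J(v(1)) + o)*m(5, S)) = 0*((⅕ - 1)*(2 - 2*5)) = 0*(-4*(2 - 10)/5) = 0*(-⅘*(-8)) = 0*(32/5) = 0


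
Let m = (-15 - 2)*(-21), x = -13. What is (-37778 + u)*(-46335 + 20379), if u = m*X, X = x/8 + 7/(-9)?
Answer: 2005661217/2 ≈ 1.0028e+9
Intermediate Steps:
m = 357 (m = -17*(-21) = 357)
X = -173/72 (X = -13/8 + 7/(-9) = -13*⅛ + 7*(-⅑) = -13/8 - 7/9 = -173/72 ≈ -2.4028)
u = -20587/24 (u = 357*(-173/72) = -20587/24 ≈ -857.79)
(-37778 + u)*(-46335 + 20379) = (-37778 - 20587/24)*(-46335 + 20379) = -927259/24*(-25956) = 2005661217/2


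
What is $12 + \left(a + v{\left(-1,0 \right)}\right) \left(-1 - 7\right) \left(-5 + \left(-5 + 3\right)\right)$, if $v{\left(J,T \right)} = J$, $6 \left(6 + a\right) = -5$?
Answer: $- \frac{1280}{3} \approx -426.67$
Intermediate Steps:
$a = - \frac{41}{6}$ ($a = -6 + \frac{1}{6} \left(-5\right) = -6 - \frac{5}{6} = - \frac{41}{6} \approx -6.8333$)
$12 + \left(a + v{\left(-1,0 \right)}\right) \left(-1 - 7\right) \left(-5 + \left(-5 + 3\right)\right) = 12 + \left(- \frac{41}{6} - 1\right) \left(-1 - 7\right) \left(-5 + \left(-5 + 3\right)\right) = 12 + \left(- \frac{47}{6}\right) \left(-8\right) \left(-5 - 2\right) = 12 + \frac{188}{3} \left(-7\right) = 12 - \frac{1316}{3} = - \frac{1280}{3}$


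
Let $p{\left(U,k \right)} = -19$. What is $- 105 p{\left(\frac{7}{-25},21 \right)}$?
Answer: $1995$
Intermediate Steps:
$- 105 p{\left(\frac{7}{-25},21 \right)} = \left(-105\right) \left(-19\right) = 1995$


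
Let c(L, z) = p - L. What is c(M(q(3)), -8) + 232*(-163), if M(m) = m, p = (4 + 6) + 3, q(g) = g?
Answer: -37806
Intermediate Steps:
p = 13 (p = 10 + 3 = 13)
c(L, z) = 13 - L
c(M(q(3)), -8) + 232*(-163) = (13 - 1*3) + 232*(-163) = (13 - 3) - 37816 = 10 - 37816 = -37806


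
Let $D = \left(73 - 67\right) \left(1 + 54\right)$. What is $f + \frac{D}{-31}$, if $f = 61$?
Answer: $\frac{1561}{31} \approx 50.355$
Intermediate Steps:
$D = 330$ ($D = 6 \cdot 55 = 330$)
$f + \frac{D}{-31} = 61 + \frac{330}{-31} = 61 + 330 \left(- \frac{1}{31}\right) = 61 - \frac{330}{31} = \frac{1561}{31}$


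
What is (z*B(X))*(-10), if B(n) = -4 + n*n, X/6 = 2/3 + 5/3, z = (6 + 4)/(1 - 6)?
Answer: 3840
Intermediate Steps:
z = -2 (z = 10/(-5) = 10*(-⅕) = -2)
X = 14 (X = 6*(2/3 + 5/3) = 6*(2*(⅓) + 5*(⅓)) = 6*(⅔ + 5/3) = 6*(7/3) = 14)
B(n) = -4 + n²
(z*B(X))*(-10) = -2*(-4 + 14²)*(-10) = -2*(-4 + 196)*(-10) = -2*192*(-10) = -384*(-10) = 3840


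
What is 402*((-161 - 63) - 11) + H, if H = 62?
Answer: -94408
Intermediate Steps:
402*((-161 - 63) - 11) + H = 402*((-161 - 63) - 11) + 62 = 402*(-224 - 11) + 62 = 402*(-235) + 62 = -94470 + 62 = -94408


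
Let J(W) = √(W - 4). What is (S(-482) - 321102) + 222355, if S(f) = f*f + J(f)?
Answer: 133577 + 9*I*√6 ≈ 1.3358e+5 + 22.045*I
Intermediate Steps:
J(W) = √(-4 + W)
S(f) = f² + √(-4 + f) (S(f) = f*f + √(-4 + f) = f² + √(-4 + f))
(S(-482) - 321102) + 222355 = (((-482)² + √(-4 - 482)) - 321102) + 222355 = ((232324 + √(-486)) - 321102) + 222355 = ((232324 + 9*I*√6) - 321102) + 222355 = (-88778 + 9*I*√6) + 222355 = 133577 + 9*I*√6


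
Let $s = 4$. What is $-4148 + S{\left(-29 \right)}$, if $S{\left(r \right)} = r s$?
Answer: $-4264$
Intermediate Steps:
$S{\left(r \right)} = 4 r$ ($S{\left(r \right)} = r 4 = 4 r$)
$-4148 + S{\left(-29 \right)} = -4148 + 4 \left(-29\right) = -4148 - 116 = -4264$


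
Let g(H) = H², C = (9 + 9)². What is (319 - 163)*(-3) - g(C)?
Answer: -105444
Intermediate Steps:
C = 324 (C = 18² = 324)
(319 - 163)*(-3) - g(C) = (319 - 163)*(-3) - 1*324² = 156*(-3) - 1*104976 = -468 - 104976 = -105444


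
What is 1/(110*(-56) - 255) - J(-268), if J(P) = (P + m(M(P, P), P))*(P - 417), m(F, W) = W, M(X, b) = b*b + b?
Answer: -2355331401/6415 ≈ -3.6716e+5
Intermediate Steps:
M(X, b) = b + b**2 (M(X, b) = b**2 + b = b + b**2)
J(P) = 2*P*(-417 + P) (J(P) = (P + P)*(P - 417) = (2*P)*(-417 + P) = 2*P*(-417 + P))
1/(110*(-56) - 255) - J(-268) = 1/(110*(-56) - 255) - 2*(-268)*(-417 - 268) = 1/(-6160 - 255) - 2*(-268)*(-685) = 1/(-6415) - 1*367160 = -1/6415 - 367160 = -2355331401/6415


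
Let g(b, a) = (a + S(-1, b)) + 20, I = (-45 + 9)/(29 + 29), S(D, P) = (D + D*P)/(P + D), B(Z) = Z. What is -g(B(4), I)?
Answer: -1541/87 ≈ -17.713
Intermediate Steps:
S(D, P) = (D + D*P)/(D + P)
I = -18/29 (I = -36/58 = -36*1/58 = -18/29 ≈ -0.62069)
g(b, a) = 20 + a - (1 + b)/(-1 + b) (g(b, a) = (a - (1 + b)/(-1 + b)) + 20 = 20 + a - (1 + b)/(-1 + b))
-g(B(4), I) = -(-1 - 1*4 + (-1 + 4)*(20 - 18/29))/(-1 + 4) = -(-1 - 4 + 3*(562/29))/3 = -(-1 - 4 + 1686/29)/3 = -1541/(3*29) = -1*1541/87 = -1541/87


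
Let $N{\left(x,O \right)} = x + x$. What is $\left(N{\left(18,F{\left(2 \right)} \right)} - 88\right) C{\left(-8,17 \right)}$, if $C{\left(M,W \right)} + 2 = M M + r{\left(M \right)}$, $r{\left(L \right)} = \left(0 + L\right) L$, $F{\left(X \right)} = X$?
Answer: $-6552$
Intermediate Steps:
$r{\left(L \right)} = L^{2}$ ($r{\left(L \right)} = L L = L^{2}$)
$N{\left(x,O \right)} = 2 x$
$C{\left(M,W \right)} = -2 + 2 M^{2}$ ($C{\left(M,W \right)} = -2 + \left(M M + M^{2}\right) = -2 + \left(M^{2} + M^{2}\right) = -2 + 2 M^{2}$)
$\left(N{\left(18,F{\left(2 \right)} \right)} - 88\right) C{\left(-8,17 \right)} = \left(2 \cdot 18 - 88\right) \left(-2 + 2 \left(-8\right)^{2}\right) = \left(36 - 88\right) \left(-2 + 2 \cdot 64\right) = - 52 \left(-2 + 128\right) = \left(-52\right) 126 = -6552$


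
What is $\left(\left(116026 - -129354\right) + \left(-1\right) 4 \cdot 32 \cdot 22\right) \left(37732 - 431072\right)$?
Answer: $-95410123760$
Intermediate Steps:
$\left(\left(116026 - -129354\right) + \left(-1\right) 4 \cdot 32 \cdot 22\right) \left(37732 - 431072\right) = \left(\left(116026 + 129354\right) + \left(-4\right) 32 \cdot 22\right) \left(-393340\right) = \left(245380 - 2816\right) \left(-393340\right) = 242564 \left(-393340\right) = -95410123760$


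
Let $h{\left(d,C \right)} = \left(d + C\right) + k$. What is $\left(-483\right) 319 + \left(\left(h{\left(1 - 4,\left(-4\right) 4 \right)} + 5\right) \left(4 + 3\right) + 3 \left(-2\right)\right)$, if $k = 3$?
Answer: $-154160$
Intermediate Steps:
$h{\left(d,C \right)} = 3 + C + d$ ($h{\left(d,C \right)} = \left(d + C\right) + 3 = \left(C + d\right) + 3 = 3 + C + d$)
$\left(-483\right) 319 + \left(\left(h{\left(1 - 4,\left(-4\right) 4 \right)} + 5\right) \left(4 + 3\right) + 3 \left(-2\right)\right) = \left(-483\right) 319 + \left(\left(\left(3 - 16 + \left(1 - 4\right)\right) + 5\right) \left(4 + 3\right) + 3 \left(-2\right)\right) = -154077 + \left(\left(\left(3 - 16 - 3\right) + 5\right) 7 - 6\right) = -154077 + \left(\left(-16 + 5\right) 7 - 6\right) = -154077 - 83 = -154160$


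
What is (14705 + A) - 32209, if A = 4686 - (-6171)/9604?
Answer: -123097901/9604 ≈ -12817.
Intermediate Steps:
A = 45010515/9604 (A = 4686 - (-6171)/9604 = 4686 - 1*(-6171/9604) = 4686 + 6171/9604 = 45010515/9604 ≈ 4686.6)
(14705 + A) - 32209 = (14705 + 45010515/9604) - 32209 = 186237335/9604 - 32209 = -123097901/9604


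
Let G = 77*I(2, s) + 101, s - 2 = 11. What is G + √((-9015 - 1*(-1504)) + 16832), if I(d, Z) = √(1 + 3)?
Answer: 255 + √9321 ≈ 351.55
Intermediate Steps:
s = 13 (s = 2 + 11 = 13)
I(d, Z) = 2 (I(d, Z) = √4 = 2)
G = 255 (G = 77*2 + 101 = 154 + 101 = 255)
G + √((-9015 - 1*(-1504)) + 16832) = 255 + √((-9015 - 1*(-1504)) + 16832) = 255 + √((-9015 + 1504) + 16832) = 255 + √(-7511 + 16832) = 255 + √9321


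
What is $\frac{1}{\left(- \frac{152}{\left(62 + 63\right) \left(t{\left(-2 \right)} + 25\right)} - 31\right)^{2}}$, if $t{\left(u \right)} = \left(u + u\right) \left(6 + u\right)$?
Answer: $\frac{1265625}{1226890729} \approx 0.0010316$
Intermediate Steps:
$t{\left(u \right)} = 2 u \left(6 + u\right)$
$\frac{1}{\left(- \frac{152}{\left(62 + 63\right) \left(t{\left(-2 \right)} + 25\right)} - 31\right)^{2}} = \frac{1}{\left(- \frac{152}{\left(62 + 63\right) \left(2 \left(-2\right) \left(6 - 2\right) + 25\right)} - 31\right)^{2}} = \frac{1}{\left(- \frac{152}{125 \left(2 \left(-2\right) 4 + 25\right)} - 31\right)^{2}} = \frac{1}{\left(- \frac{152}{125 \left(-16 + 25\right)} - 31\right)^{2}} = \frac{1}{\left(- \frac{152}{125 \cdot 9} - 31\right)^{2}} = \frac{1}{\left(- \frac{152}{1125} - 31\right)^{2}} = \frac{1}{\left(- \frac{35027}{1125}\right)^{2}} = \frac{1}{\frac{1226890729}{1265625}} = \frac{1265625}{1226890729}$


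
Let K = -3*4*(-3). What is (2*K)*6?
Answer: 432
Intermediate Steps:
K = 36 (K = -12*(-3) = 36)
(2*K)*6 = (2*36)*6 = 72*6 = 432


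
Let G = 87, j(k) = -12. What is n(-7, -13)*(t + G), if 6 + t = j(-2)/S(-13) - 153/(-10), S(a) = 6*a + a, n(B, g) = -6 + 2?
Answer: -175506/455 ≈ -385.73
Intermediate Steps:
n(B, g) = -4
S(a) = 7*a
t = 8583/910 (t = -6 + (-12/(7*(-13)) - 153/(-10)) = -6 + (-12/(-91) - 153*(-⅒)) = -6 + (-12*(-1/91) + 153/10) = -6 + (12/91 + 153/10) = -6 + 14043/910 = 8583/910 ≈ 9.4319)
n(-7, -13)*(t + G) = -4*(8583/910 + 87) = -4*87753/910 = -175506/455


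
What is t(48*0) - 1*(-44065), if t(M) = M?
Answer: 44065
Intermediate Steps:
t(48*0) - 1*(-44065) = 48*0 - 1*(-44065) = 0 + 44065 = 44065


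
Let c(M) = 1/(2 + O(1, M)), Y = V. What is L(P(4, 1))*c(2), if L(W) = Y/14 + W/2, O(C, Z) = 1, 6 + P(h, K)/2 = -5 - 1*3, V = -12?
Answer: -104/21 ≈ -4.9524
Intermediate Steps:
P(h, K) = -28 (P(h, K) = -12 + 2*(-5 - 1*3) = -12 + 2*(-5 - 3) = -12 + 2*(-8) = -12 - 16 = -28)
Y = -12
c(M) = ⅓ (c(M) = 1/(2 + 1) = 1/3 = ⅓)
L(W) = -6/7 + W/2 (L(W) = -12/14 + W/2 = -12*1/14 + W*(½) = -6/7 + W/2)
L(P(4, 1))*c(2) = (-6/7 + (½)*(-28))*(⅓) = (-6/7 - 14)*(⅓) = -104/7*⅓ = -104/21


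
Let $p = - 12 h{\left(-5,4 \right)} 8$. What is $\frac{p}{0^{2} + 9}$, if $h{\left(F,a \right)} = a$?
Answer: $- \frac{128}{3} \approx -42.667$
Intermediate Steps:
$p = -384$ ($p = \left(-12\right) 4 \cdot 8 = \left(-48\right) 8 = -384$)
$\frac{p}{0^{2} + 9} = - \frac{384}{0^{2} + 9} = - \frac{384}{0 + 9} = - \frac{384}{9} = \left(-384\right) \frac{1}{9} = - \frac{128}{3}$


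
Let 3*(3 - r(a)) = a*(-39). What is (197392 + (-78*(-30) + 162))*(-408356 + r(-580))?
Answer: -83134515342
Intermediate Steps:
r(a) = 3 + 13*a (r(a) = 3 - a*(-39)/3 = 3 - (-13)*a = 3 + 13*a)
(197392 + (-78*(-30) + 162))*(-408356 + r(-580)) = (197392 + (-78*(-30) + 162))*(-408356 + (3 + 13*(-580))) = (197392 + (2340 + 162))*(-408356 + (3 - 7540)) = (197392 + 2502)*(-408356 - 7537) = 199894*(-415893) = -83134515342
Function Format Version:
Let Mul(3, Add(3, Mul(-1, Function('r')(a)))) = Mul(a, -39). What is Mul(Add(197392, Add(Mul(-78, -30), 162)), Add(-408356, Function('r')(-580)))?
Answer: -83134515342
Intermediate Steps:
Function('r')(a) = Add(3, Mul(13, a)) (Function('r')(a) = Add(3, Mul(Rational(-1, 3), Mul(a, -39))) = Add(3, Mul(Rational(-1, 3), Mul(-39, a))) = Add(3, Mul(13, a)))
Mul(Add(197392, Add(Mul(-78, -30), 162)), Add(-408356, Function('r')(-580))) = Mul(Add(197392, Add(Mul(-78, -30), 162)), Add(-408356, Add(3, Mul(13, -580)))) = Mul(Add(197392, Add(2340, 162)), Add(-408356, Add(3, -7540))) = Mul(Add(197392, 2502), Add(-408356, -7537)) = Mul(199894, -415893) = -83134515342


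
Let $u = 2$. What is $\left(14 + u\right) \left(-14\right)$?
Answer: $-224$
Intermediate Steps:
$\left(14 + u\right) \left(-14\right) = \left(14 + 2\right) \left(-14\right) = 16 \left(-14\right) = -224$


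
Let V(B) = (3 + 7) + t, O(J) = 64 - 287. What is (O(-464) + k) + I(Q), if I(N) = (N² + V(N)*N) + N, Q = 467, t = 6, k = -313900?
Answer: -88095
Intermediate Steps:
O(J) = -223
V(B) = 16 (V(B) = (3 + 7) + 6 = 10 + 6 = 16)
I(N) = N² + 17*N (I(N) = (N² + 16*N) + N = N² + 17*N)
(O(-464) + k) + I(Q) = (-223 - 313900) + 467*(17 + 467) = -314123 + 467*484 = -314123 + 226028 = -88095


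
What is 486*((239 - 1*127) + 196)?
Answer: 149688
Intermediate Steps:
486*((239 - 1*127) + 196) = 486*((239 - 127) + 196) = 486*(112 + 196) = 486*308 = 149688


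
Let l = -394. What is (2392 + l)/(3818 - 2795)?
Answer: 666/341 ≈ 1.9531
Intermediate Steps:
(2392 + l)/(3818 - 2795) = (2392 - 394)/(3818 - 2795) = 1998/1023 = 1998*(1/1023) = 666/341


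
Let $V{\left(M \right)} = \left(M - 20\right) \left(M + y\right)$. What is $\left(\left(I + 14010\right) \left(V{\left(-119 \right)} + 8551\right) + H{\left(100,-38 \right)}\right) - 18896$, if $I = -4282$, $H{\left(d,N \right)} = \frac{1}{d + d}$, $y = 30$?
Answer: $\frac{40702064001}{200} \approx 2.0351 \cdot 10^{8}$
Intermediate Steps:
$H{\left(d,N \right)} = \frac{1}{2 d}$
$V{\left(M \right)} = \left(-20 + M\right) \left(30 + M\right)$ ($V{\left(M \right)} = \left(M - 20\right) \left(M + 30\right) = \left(-20 + M\right) \left(30 + M\right)$)
$\left(\left(I + 14010\right) \left(V{\left(-119 \right)} + 8551\right) + H{\left(100,-38 \right)}\right) - 18896 = \left(\left(-4282 + 14010\right) \left(\left(-600 + \left(-119\right)^{2} + 10 \left(-119\right)\right) + 8551\right) + \frac{1}{2 \cdot 100}\right) - 18896 = \left(9728 \left(\left(-600 + 14161 - 1190\right) + 8551\right) + \frac{1}{2} \cdot \frac{1}{100}\right) - 18896 = \left(9728 \left(12371 + 8551\right) + \frac{1}{200}\right) - 18896 = \left(9728 \cdot 20922 + \frac{1}{200}\right) - 18896 = \left(203529216 + \frac{1}{200}\right) - 18896 = \frac{40705843201}{200} - 18896 = \frac{40702064001}{200}$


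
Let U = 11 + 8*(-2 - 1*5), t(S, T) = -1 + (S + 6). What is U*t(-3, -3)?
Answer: -90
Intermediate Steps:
t(S, T) = 5 + S (t(S, T) = -1 + (6 + S) = 5 + S)
U = -45 (U = 11 + 8*(-2 - 5) = 11 + 8*(-7) = 11 - 56 = -45)
U*t(-3, -3) = -45*(5 - 3) = -45*2 = -90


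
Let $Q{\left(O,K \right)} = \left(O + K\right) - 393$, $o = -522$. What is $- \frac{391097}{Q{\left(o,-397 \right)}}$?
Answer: $\frac{391097}{1312} \approx 298.09$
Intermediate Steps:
$Q{\left(O,K \right)} = -393 + K + O$ ($Q{\left(O,K \right)} = \left(K + O\right) - 393 = -393 + K + O$)
$- \frac{391097}{Q{\left(o,-397 \right)}} = - \frac{391097}{-393 - 397 - 522} = - \frac{391097}{-1312} = \left(-391097\right) \left(- \frac{1}{1312}\right) = \frac{391097}{1312}$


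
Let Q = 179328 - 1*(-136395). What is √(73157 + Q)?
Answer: 4*√24305 ≈ 623.60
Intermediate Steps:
Q = 315723 (Q = 179328 + 136395 = 315723)
√(73157 + Q) = √(73157 + 315723) = √388880 = 4*√24305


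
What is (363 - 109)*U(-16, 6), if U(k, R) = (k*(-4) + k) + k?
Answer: 8128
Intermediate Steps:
U(k, R) = -2*k (U(k, R) = (-4*k + k) + k = -3*k + k = -2*k)
(363 - 109)*U(-16, 6) = (363 - 109)*(-2*(-16)) = 254*32 = 8128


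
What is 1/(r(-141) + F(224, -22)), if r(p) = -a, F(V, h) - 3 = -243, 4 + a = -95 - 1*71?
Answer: -1/70 ≈ -0.014286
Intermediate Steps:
a = -170 (a = -4 + (-95 - 1*71) = -4 + (-95 - 71) = -4 - 166 = -170)
F(V, h) = -240 (F(V, h) = 3 - 243 = -240)
r(p) = 170 (r(p) = -1*(-170) = 170)
1/(r(-141) + F(224, -22)) = 1/(170 - 240) = 1/(-70) = -1/70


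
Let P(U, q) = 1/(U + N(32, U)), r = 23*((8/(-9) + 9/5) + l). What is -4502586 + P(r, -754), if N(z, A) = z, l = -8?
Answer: -26551749687/5897 ≈ -4.5026e+6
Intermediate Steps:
r = -7337/45 (r = 23*((8/(-9) + 9/5) - 8) = 23*((8*(-⅑) + 9*(⅕)) - 8) = 23*((-8/9 + 9/5) - 8) = 23*(41/45 - 8) = 23*(-319/45) = -7337/45 ≈ -163.04)
P(U, q) = 1/(32 + U) (P(U, q) = 1/(U + 32) = 1/(32 + U))
-4502586 + P(r, -754) = -4502586 + 1/(32 - 7337/45) = -4502586 + 1/(-5897/45) = -4502586 - 45/5897 = -26551749687/5897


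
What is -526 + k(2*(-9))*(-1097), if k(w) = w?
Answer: 19220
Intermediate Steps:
-526 + k(2*(-9))*(-1097) = -526 + (2*(-9))*(-1097) = -526 - 18*(-1097) = -526 + 19746 = 19220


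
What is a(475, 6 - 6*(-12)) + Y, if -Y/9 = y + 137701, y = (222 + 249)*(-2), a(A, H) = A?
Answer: -1230356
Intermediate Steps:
y = -942 (y = 471*(-2) = -942)
Y = -1230831 (Y = -9*(-942 + 137701) = -9*136759 = -1230831)
a(475, 6 - 6*(-12)) + Y = 475 - 1230831 = -1230356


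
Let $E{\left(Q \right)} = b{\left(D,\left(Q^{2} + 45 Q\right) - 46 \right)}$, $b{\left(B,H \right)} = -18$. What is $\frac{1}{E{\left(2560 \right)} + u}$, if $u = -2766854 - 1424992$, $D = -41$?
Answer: $- \frac{1}{4191864} \approx -2.3856 \cdot 10^{-7}$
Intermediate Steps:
$E{\left(Q \right)} = -18$
$u = -4191846$
$\frac{1}{E{\left(2560 \right)} + u} = \frac{1}{-18 - 4191846} = \frac{1}{-4191864} = - \frac{1}{4191864}$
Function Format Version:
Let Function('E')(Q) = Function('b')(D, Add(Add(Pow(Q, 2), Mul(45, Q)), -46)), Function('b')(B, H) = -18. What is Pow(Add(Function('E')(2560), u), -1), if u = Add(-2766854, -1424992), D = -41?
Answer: Rational(-1, 4191864) ≈ -2.3856e-7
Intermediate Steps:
Function('E')(Q) = -18
u = -4191846
Pow(Add(Function('E')(2560), u), -1) = Pow(Add(-18, -4191846), -1) = Pow(-4191864, -1) = Rational(-1, 4191864)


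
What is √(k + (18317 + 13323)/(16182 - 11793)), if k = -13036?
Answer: 2*I*√1280498901/627 ≈ 114.14*I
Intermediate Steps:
√(k + (18317 + 13323)/(16182 - 11793)) = √(-13036 + (18317 + 13323)/(16182 - 11793)) = √(-13036 + 31640/4389) = √(-13036 + 31640*(1/4389)) = √(-13036 + 4520/627) = √(-8169052/627) = 2*I*√1280498901/627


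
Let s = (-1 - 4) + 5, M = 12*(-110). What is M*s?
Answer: 0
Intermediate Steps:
M = -1320
s = 0 (s = -5 + 5 = 0)
M*s = -1320*0 = 0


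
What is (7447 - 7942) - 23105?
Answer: -23600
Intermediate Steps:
(7447 - 7942) - 23105 = -495 - 23105 = -23600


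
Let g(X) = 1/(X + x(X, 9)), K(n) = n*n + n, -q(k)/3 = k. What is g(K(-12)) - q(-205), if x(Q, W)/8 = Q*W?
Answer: -5926139/9636 ≈ -615.00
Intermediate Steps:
x(Q, W) = 8*Q*W (x(Q, W) = 8*(Q*W) = 8*Q*W)
q(k) = -3*k
K(n) = n + n² (K(n) = n² + n = n + n²)
g(X) = 1/(73*X) (g(X) = 1/(X + 8*X*9) = 1/(X + 72*X) = 1/(73*X))
g(K(-12)) - q(-205) = 1/(73*((-12*(1 - 12)))) - (-3)*(-205) = 1/(73*((-12*(-11)))) - 1*615 = (1/73)/132 - 615 = (1/73)*(1/132) - 615 = 1/9636 - 615 = -5926139/9636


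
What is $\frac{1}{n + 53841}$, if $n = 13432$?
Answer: $\frac{1}{67273} \approx 1.4865 \cdot 10^{-5}$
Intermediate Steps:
$\frac{1}{n + 53841} = \frac{1}{13432 + 53841} = \frac{1}{67273}$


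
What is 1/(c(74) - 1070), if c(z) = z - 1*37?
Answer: -1/1033 ≈ -0.00096805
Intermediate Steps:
c(z) = -37 + z (c(z) = z - 37 = -37 + z)
1/(c(74) - 1070) = 1/((-37 + 74) - 1070) = 1/(37 - 1070) = 1/(-1033) = -1/1033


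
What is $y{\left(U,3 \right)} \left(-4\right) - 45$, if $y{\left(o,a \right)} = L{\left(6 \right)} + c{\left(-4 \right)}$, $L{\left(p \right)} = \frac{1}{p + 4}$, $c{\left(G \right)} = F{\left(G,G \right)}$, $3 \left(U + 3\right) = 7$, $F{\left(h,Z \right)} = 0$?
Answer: $- \frac{227}{5} \approx -45.4$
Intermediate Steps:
$U = - \frac{2}{3}$ ($U = -3 + \frac{1}{3} \cdot 7 = -3 + \frac{7}{3} = - \frac{2}{3} \approx -0.66667$)
$c{\left(G \right)} = 0$
$L{\left(p \right)} = \frac{1}{4 + p}$
$y{\left(o,a \right)} = \frac{1}{10}$ ($y{\left(o,a \right)} = \frac{1}{4 + 6} + 0 = \frac{1}{10} + 0 = \frac{1}{10}$)
$y{\left(U,3 \right)} \left(-4\right) - 45 = \frac{1}{10} \left(-4\right) - 45 = - \frac{2}{5} - 45 = - \frac{227}{5}$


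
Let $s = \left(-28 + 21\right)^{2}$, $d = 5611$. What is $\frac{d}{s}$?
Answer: $\frac{5611}{49} \approx 114.51$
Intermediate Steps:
$s = 49$ ($s = \left(-7\right)^{2} = 49$)
$\frac{d}{s} = \frac{5611}{49}$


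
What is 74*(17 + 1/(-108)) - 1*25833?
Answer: -1327087/54 ≈ -24576.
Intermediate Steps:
74*(17 + 1/(-108)) - 1*25833 = 74*(17 - 1/108) - 25833 = 74*(1835/108) - 25833 = 67895/54 - 25833 = -1327087/54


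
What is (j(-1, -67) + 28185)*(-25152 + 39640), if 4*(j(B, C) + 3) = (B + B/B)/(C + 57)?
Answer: 408300816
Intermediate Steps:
j(B, C) = -3 + (1 + B)/(4*(57 + C)) (j(B, C) = -3 + ((B + B/B)/(C + 57))/4 = -3 + ((B + 1)/(57 + C))/4 = -3 + ((1 + B)/(57 + C))/4 = -3 + (1 + B)/(4*(57 + C)))
(j(-1, -67) + 28185)*(-25152 + 39640) = ((-683 - 1 - 12*(-67))/(4*(57 - 67)) + 28185)*(-25152 + 39640) = ((1/4)*(-683 - 1 + 804)/(-10) + 28185)*14488 = ((1/4)*(-1/10)*120 + 28185)*14488 = (-3 + 28185)*14488 = 28182*14488 = 408300816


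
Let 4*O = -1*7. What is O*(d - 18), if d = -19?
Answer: 259/4 ≈ 64.750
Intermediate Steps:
O = -7/4 (O = (-1*7)/4 = (¼)*(-7) = -7/4 ≈ -1.7500)
O*(d - 18) = -7*(-19 - 18)/4 = -7/4*(-37) = 259/4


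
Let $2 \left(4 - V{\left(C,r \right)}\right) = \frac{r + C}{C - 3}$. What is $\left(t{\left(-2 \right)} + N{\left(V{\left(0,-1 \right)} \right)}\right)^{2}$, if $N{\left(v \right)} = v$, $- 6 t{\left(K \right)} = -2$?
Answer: $\frac{625}{36} \approx 17.361$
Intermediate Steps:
$V{\left(C,r \right)} = 4 - \frac{C + r}{2 \left(-3 + C\right)}$ ($V{\left(C,r \right)} = 4 - \frac{\left(r + C\right) \frac{1}{C - 3}}{2} = 4 - \frac{\left(C + r\right) \frac{1}{-3 + C}}{2} = 4 - \frac{\frac{1}{-3 + C} \left(C + r\right)}{2} = 4 - \frac{C + r}{2 \left(-3 + C\right)}$)
$t{\left(K \right)} = \frac{1}{3}$ ($t{\left(K \right)} = \left(- \frac{1}{6}\right) \left(-2\right) = \frac{1}{3}$)
$\left(t{\left(-2 \right)} + N{\left(V{\left(0,-1 \right)} \right)}\right)^{2} = \left(\frac{1}{3} + \frac{-24 - -1 + 7 \cdot 0}{2 \left(-3 + 0\right)}\right)^{2} = \left(\frac{1}{3} + \frac{-24 + 1 + 0}{2 \left(-3\right)}\right)^{2} = \left(\frac{1}{3} + \frac{1}{2} \left(- \frac{1}{3}\right) \left(-23\right)\right)^{2} = \left(\frac{1}{3} + \frac{23}{6}\right)^{2} = \left(\frac{25}{6}\right)^{2} = \frac{625}{36}$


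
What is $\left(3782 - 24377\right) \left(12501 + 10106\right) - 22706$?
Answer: $-465613871$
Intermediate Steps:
$\left(3782 - 24377\right) \left(12501 + 10106\right) - 22706 = \left(-20595\right) 22607 - 22706 = -465591165 - 22706 = -465613871$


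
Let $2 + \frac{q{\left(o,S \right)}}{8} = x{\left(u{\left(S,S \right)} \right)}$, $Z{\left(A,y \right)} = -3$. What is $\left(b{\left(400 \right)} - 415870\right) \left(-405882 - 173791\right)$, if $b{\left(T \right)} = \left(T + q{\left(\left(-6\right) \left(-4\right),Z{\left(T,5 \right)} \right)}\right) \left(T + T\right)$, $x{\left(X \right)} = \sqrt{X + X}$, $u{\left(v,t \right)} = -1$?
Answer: $62993064910 - 3709907200 i \sqrt{2} \approx 6.2993 \cdot 10^{10} - 5.2466 \cdot 10^{9} i$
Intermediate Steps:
$x{\left(X \right)} = \sqrt{2} \sqrt{X}$ ($x{\left(X \right)} = \sqrt{2 X} = \sqrt{2} \sqrt{X}$)
$q{\left(o,S \right)} = -16 + 8 i \sqrt{2}$ ($q{\left(o,S \right)} = -16 + 8 \sqrt{2} \sqrt{-1} = -16 + 8 \sqrt{2} i = -16 + 8 i \sqrt{2}$)
$b{\left(T \right)} = 2 T \left(-16 + T + 8 i \sqrt{2}\right)$ ($b{\left(T \right)} = \left(T - \left(16 - 8 i \sqrt{2}\right)\right) \left(T + T\right) = \left(-16 + T + 8 i \sqrt{2}\right) 2 T = 2 T \left(-16 + T + 8 i \sqrt{2}\right)$)
$\left(b{\left(400 \right)} - 415870\right) \left(-405882 - 173791\right) = \left(2 \cdot 400 \left(-16 + 400 + 8 i \sqrt{2}\right) - 415870\right) \left(-405882 - 173791\right) = \left(2 \cdot 400 \left(384 + 8 i \sqrt{2}\right) - 415870\right) \left(-579673\right) = \left(\left(307200 + 6400 i \sqrt{2}\right) - 415870\right) \left(-579673\right) = \left(-108670 + 6400 i \sqrt{2}\right) \left(-579673\right) = 62993064910 - 3709907200 i \sqrt{2}$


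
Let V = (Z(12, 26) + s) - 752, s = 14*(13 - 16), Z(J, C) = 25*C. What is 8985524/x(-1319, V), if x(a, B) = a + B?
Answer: -8985524/1463 ≈ -6141.9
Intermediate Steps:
s = -42 (s = 14*(-3) = -42)
V = -144 (V = (25*26 - 42) - 752 = (650 - 42) - 752 = 608 - 752 = -144)
x(a, B) = B + a
8985524/x(-1319, V) = 8985524/(-144 - 1319) = 8985524/(-1463) = 8985524*(-1/1463) = -8985524/1463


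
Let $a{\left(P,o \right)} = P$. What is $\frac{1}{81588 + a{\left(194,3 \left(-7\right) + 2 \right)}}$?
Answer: $\frac{1}{81782} \approx 1.2228 \cdot 10^{-5}$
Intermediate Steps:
$\frac{1}{81588 + a{\left(194,3 \left(-7\right) + 2 \right)}} = \frac{1}{81588 + 194} = \frac{1}{81782}$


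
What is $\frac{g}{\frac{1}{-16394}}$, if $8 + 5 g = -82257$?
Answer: $269730482$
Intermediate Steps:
$g = -16453$ ($g = - \frac{8}{5} + \frac{1}{5} \left(-82257\right) = - \frac{8}{5} - \frac{82257}{5} = -16453$)
$\frac{g}{\frac{1}{-16394}} = - \frac{16453}{\frac{1}{-16394}} = - \frac{16453}{- \frac{1}{16394}} = \left(-16453\right) \left(-16394\right) = 269730482$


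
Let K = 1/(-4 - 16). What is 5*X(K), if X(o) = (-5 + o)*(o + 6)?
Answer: -12019/80 ≈ -150.24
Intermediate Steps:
K = -1/20 (K = 1/(-20) = -1/20 ≈ -0.050000)
X(o) = (-5 + o)*(6 + o)
5*X(K) = 5*(-30 - 1/20 + (-1/20)**2) = 5*(-30 - 1/20 + 1/400) = 5*(-12019/400) = -12019/80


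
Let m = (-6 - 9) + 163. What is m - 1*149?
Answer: -1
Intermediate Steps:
m = 148 (m = -15 + 163 = 148)
m - 1*149 = 148 - 1*149 = 148 - 149 = -1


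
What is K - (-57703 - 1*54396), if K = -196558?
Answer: -84459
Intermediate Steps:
K - (-57703 - 1*54396) = -196558 - (-57703 - 1*54396) = -196558 - (-57703 - 54396) = -196558 - 1*(-112099) = -196558 + 112099 = -84459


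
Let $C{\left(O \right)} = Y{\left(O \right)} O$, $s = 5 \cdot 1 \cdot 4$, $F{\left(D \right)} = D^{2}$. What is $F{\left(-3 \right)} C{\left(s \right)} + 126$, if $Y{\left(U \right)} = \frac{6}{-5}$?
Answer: $-90$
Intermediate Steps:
$Y{\left(U \right)} = - \frac{6}{5}$ ($Y{\left(U \right)} = 6 \left(- \frac{1}{5}\right) = - \frac{6}{5}$)
$s = 20$ ($s = 5 \cdot 4 = 20$)
$C{\left(O \right)} = - \frac{6 O}{5}$
$F{\left(-3 \right)} C{\left(s \right)} + 126 = \left(-3\right)^{2} \left(\left(- \frac{6}{5}\right) 20\right) + 126 = 9 \left(-24\right) + 126 = -216 + 126 = -90$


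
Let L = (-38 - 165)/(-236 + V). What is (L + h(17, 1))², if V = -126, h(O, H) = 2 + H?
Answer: 1661521/131044 ≈ 12.679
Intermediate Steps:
L = 203/362 (L = (-38 - 165)/(-236 - 126) = -203/(-362) = -203*(-1/362) = 203/362 ≈ 0.56077)
(L + h(17, 1))² = (203/362 + (2 + 1))² = (203/362 + 3)² = (1289/362)² = 1661521/131044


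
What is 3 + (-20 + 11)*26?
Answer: -231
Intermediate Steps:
3 + (-20 + 11)*26 = 3 - 9*26 = 3 - 234 = -231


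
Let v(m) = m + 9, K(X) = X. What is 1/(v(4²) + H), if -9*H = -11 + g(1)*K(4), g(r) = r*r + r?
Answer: 3/76 ≈ 0.039474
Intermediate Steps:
g(r) = r + r² (g(r) = r² + r = r + r²)
v(m) = 9 + m
H = ⅓ (H = -(-11 + (1*(1 + 1))*4)/9 = -(-11 + (1*2)*4)/9 = -(-11 + 2*4)/9 = -(-11 + 8)/9 = -⅑*(-3) = ⅓ ≈ 0.33333)
1/(v(4²) + H) = 1/((9 + 4²) + ⅓) = 1/((9 + 16) + ⅓) = 1/(25 + ⅓) = 1/(76/3) = 3/76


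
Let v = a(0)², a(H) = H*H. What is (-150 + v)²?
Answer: 22500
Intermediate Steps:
a(H) = H²
v = 0 (v = (0²)² = 0² = 0)
(-150 + v)² = (-150 + 0)² = (-150)² = 22500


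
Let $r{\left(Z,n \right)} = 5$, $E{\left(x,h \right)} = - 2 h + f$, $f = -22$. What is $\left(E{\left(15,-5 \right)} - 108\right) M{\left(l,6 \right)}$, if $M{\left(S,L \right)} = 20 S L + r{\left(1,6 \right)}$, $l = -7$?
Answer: $100200$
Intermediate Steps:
$E{\left(x,h \right)} = -22 - 2 h$ ($E{\left(x,h \right)} = - 2 h - 22 = -22 - 2 h$)
$M{\left(S,L \right)} = 5 + 20 L S$ ($M{\left(S,L \right)} = 20 S L + 5 = 20 L S + 5 = 5 + 20 L S$)
$\left(E{\left(15,-5 \right)} - 108\right) M{\left(l,6 \right)} = \left(\left(-22 - -10\right) - 108\right) \left(5 + 20 \cdot 6 \left(-7\right)\right) = \left(\left(-22 + 10\right) - 108\right) \left(5 - 840\right) = \left(-12 - 108\right) \left(-835\right) = \left(-120\right) \left(-835\right) = 100200$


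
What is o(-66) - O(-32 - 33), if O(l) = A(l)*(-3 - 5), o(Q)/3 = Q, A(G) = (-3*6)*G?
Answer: 9162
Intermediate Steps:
A(G) = -18*G
o(Q) = 3*Q
O(l) = 144*l (O(l) = (-18*l)*(-3 - 5) = -18*l*(-8) = 144*l)
o(-66) - O(-32 - 33) = 3*(-66) - 144*(-32 - 33) = -198 - 144*(-65) = -198 - 1*(-9360) = -198 + 9360 = 9162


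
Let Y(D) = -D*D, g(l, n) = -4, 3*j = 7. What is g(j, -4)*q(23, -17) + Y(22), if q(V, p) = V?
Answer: -576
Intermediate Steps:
j = 7/3 (j = (1/3)*7 = 7/3 ≈ 2.3333)
Y(D) = -D**2
g(j, -4)*q(23, -17) + Y(22) = -4*23 - 1*22**2 = -92 - 1*484 = -92 - 484 = -576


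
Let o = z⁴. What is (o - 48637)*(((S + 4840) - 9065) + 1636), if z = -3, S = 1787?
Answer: 38941912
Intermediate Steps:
o = 81 (o = (-3)⁴ = 81)
(o - 48637)*(((S + 4840) - 9065) + 1636) = (81 - 48637)*(((1787 + 4840) - 9065) + 1636) = -48556*((6627 - 9065) + 1636) = -48556*(-2438 + 1636) = -48556*(-802) = 38941912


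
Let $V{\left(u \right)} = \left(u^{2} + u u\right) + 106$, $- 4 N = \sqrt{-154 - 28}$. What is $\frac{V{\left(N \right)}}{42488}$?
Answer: $\frac{333}{169952} \approx 0.0019594$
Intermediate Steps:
$N = - \frac{i \sqrt{182}}{4}$ ($N = - \frac{\sqrt{-154 - 28}}{4} = - \frac{\sqrt{-182}}{4} = - \frac{i \sqrt{182}}{4} \approx - 3.3727 i$)
$V{\left(u \right)} = 106 + 2 u^{2}$ ($V{\left(u \right)} = \left(u^{2} + u^{2}\right) + 106 = 2 u^{2} + 106 = 106 + 2 u^{2}$)
$\frac{V{\left(N \right)}}{42488} = \frac{106 + 2 \left(- \frac{i \sqrt{182}}{4}\right)^{2}}{42488} = \left(106 + 2 \left(- \frac{91}{8}\right)\right) \frac{1}{42488} = \left(106 - \frac{91}{4}\right) \frac{1}{42488} = \frac{333}{4} \cdot \frac{1}{42488} = \frac{333}{169952}$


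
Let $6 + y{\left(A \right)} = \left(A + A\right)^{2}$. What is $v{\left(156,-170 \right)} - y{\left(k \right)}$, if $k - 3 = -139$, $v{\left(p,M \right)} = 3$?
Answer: $-73975$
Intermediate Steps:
$k = -136$ ($k = 3 - 139 = -136$)
$y{\left(A \right)} = -6 + 4 A^{2}$ ($y{\left(A \right)} = -6 + \left(A + A\right)^{2} = -6 + \left(2 A\right)^{2} = -6 + 4 A^{2}$)
$v{\left(156,-170 \right)} - y{\left(k \right)} = 3 - \left(-6 + 4 \left(-136\right)^{2}\right) = 3 - \left(-6 + 4 \cdot 18496\right) = 3 - \left(-6 + 73984\right) = 3 - 73978 = -73975$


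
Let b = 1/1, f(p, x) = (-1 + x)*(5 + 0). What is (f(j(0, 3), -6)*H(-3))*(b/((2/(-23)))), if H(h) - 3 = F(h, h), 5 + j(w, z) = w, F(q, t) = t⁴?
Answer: 33810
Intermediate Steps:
j(w, z) = -5 + w
H(h) = 3 + h⁴
f(p, x) = -5 + 5*x (f(p, x) = (-1 + x)*5 = -5 + 5*x)
b = 1
(f(j(0, 3), -6)*H(-3))*(b/((2/(-23)))) = ((-5 + 5*(-6))*(3 + (-3)⁴))*(1/(2/(-23))) = ((-5 - 30)*(3 + 81))*(1/(2*(-1/23))) = (-35*84)*(1/(-2/23)) = -2940*(-23)/2 = -2940*(-23/2) = 33810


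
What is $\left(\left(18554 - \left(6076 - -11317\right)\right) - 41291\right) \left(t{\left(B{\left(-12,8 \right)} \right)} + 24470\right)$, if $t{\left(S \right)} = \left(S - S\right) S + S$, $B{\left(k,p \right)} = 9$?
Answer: $-982342270$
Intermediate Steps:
$t{\left(S \right)} = S$ ($t{\left(S \right)} = 0 S + S = 0 + S = S$)
$\left(\left(18554 - \left(6076 - -11317\right)\right) - 41291\right) \left(t{\left(B{\left(-12,8 \right)} \right)} + 24470\right) = \left(\left(18554 - \left(6076 - -11317\right)\right) - 41291\right) \left(9 + 24470\right) = \left(\left(18554 - \left(6076 + 11317\right)\right) - 41291\right) 24479 = \left(\left(18554 - 17393\right) - 41291\right) 24479 = \left(1161 - 41291\right) 24479 = \left(-40130\right) 24479 = -982342270$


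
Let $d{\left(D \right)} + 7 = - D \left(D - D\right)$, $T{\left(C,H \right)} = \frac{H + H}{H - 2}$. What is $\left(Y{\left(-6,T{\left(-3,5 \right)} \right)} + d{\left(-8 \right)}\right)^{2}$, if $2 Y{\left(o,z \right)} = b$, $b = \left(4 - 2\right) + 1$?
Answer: $\frac{121}{4} \approx 30.25$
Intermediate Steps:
$T{\left(C,H \right)} = \frac{2 H}{-2 + H}$
$d{\left(D \right)} = -7$ ($d{\left(D \right)} = -7 + - D \left(D - D\right) = -7 + - D 0 = -7 + 0 = -7$)
$b = 3$ ($b = 2 + 1 = 3$)
$Y{\left(o,z \right)} = \frac{3}{2}$ ($Y{\left(o,z \right)} = \frac{1}{2} \cdot 3 = \frac{3}{2}$)
$\left(Y{\left(-6,T{\left(-3,5 \right)} \right)} + d{\left(-8 \right)}\right)^{2} = \left(\frac{3}{2} - 7\right)^{2} = \left(- \frac{11}{2}\right)^{2} = \frac{121}{4}$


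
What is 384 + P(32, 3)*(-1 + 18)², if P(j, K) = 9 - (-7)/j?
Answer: 97543/32 ≈ 3048.2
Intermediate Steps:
P(j, K) = 9 + 7/j
384 + P(32, 3)*(-1 + 18)² = 384 + (9 + 7/32)*(-1 + 18)² = 384 + (9 + 7*(1/32))*17² = 384 + (9 + 7/32)*289 = 384 + (295/32)*289 = 384 + 85255/32 = 97543/32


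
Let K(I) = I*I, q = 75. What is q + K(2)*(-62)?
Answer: -173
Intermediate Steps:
K(I) = I**2
q + K(2)*(-62) = 75 + 2**2*(-62) = 75 + 4*(-62) = 75 - 248 = -173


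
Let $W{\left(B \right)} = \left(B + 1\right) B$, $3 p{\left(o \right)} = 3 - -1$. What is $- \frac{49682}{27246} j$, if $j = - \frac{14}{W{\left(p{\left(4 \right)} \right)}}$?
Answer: $\frac{74523}{9082} \approx 8.2056$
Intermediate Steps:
$p{\left(o \right)} = \frac{4}{3}$ ($p{\left(o \right)} = \frac{3 - -1}{3} = \frac{3 + 1}{3} = \frac{1}{3} \cdot 4 = \frac{4}{3}$)
$W{\left(B \right)} = B \left(1 + B\right)$ ($W{\left(B \right)} = \left(1 + B\right) B = B \left(1 + B\right)$)
$j = - \frac{9}{2}$ ($j = - \frac{14}{\frac{4}{3} \left(1 + \frac{4}{3}\right)} = - \frac{14}{\frac{4}{3} \cdot \frac{7}{3}} = - \frac{14}{\frac{28}{9}} = \left(-14\right) \frac{9}{28} = - \frac{9}{2} \approx -4.5$)
$- \frac{49682}{27246} j = - \frac{49682}{27246} \left(- \frac{9}{2}\right) = \left(-49682\right) \frac{1}{27246} \left(- \frac{9}{2}\right) = \left(- \frac{24841}{13623}\right) \left(- \frac{9}{2}\right) = \frac{74523}{9082}$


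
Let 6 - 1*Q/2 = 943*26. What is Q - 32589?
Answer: -81613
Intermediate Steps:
Q = -49024 (Q = 12 - 1886*26 = 12 - 2*24518 = 12 - 49036 = -49024)
Q - 32589 = -49024 - 32589 = -81613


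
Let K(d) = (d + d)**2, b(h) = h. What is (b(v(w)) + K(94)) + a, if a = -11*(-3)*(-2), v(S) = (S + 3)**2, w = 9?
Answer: 35422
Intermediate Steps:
v(S) = (3 + S)**2
a = -66 (a = 33*(-2) = -66)
K(d) = 4*d**2 (K(d) = (2*d)**2 = 4*d**2)
(b(v(w)) + K(94)) + a = ((3 + 9)**2 + 4*94**2) - 66 = (12**2 + 4*8836) - 66 = (144 + 35344) - 66 = 35488 - 66 = 35422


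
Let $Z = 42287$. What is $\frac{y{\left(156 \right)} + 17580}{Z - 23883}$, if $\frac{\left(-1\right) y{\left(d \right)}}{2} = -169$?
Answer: $\frac{8959}{9202} \approx 0.97359$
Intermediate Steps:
$y{\left(d \right)} = 338$ ($y{\left(d \right)} = \left(-2\right) \left(-169\right) = 338$)
$\frac{y{\left(156 \right)} + 17580}{Z - 23883} = \frac{338 + 17580}{42287 - 23883} = \frac{17918}{18404} = 17918 \cdot \frac{1}{18404} = \frac{8959}{9202}$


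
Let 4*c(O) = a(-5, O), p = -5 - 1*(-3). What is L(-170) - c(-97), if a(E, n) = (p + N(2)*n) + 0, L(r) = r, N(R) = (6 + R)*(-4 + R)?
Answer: -1115/2 ≈ -557.50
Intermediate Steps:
N(R) = (-4 + R)*(6 + R)
p = -2 (p = -5 + 3 = -2)
a(E, n) = -2 - 16*n (a(E, n) = (-2 + (-24 + 2² + 2*2)*n) + 0 = (-2 + (-24 + 4 + 4)*n) + 0 = (-2 - 16*n) + 0 = -2 - 16*n)
c(O) = -½ - 4*O (c(O) = (-2 - 16*O)/4 = -½ - 4*O)
L(-170) - c(-97) = -170 - (-½ - 4*(-97)) = -170 - (-½ + 388) = -170 - 1*775/2 = -170 - 775/2 = -1115/2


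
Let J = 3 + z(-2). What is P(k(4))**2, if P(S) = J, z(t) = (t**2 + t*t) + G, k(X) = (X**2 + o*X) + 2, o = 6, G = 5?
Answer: 256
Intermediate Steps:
k(X) = 2 + X**2 + 6*X (k(X) = (X**2 + 6*X) + 2 = 2 + X**2 + 6*X)
z(t) = 5 + 2*t**2 (z(t) = (t**2 + t*t) + 5 = (t**2 + t**2) + 5 = 2*t**2 + 5 = 5 + 2*t**2)
J = 16 (J = 3 + (5 + 2*(-2)**2) = 3 + (5 + 2*4) = 3 + (5 + 8) = 3 + 13 = 16)
P(S) = 16
P(k(4))**2 = 16**2 = 256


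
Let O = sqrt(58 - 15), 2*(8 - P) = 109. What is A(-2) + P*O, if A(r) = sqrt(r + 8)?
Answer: sqrt(6) - 93*sqrt(43)/2 ≈ -302.47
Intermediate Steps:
P = -93/2 (P = 8 - 1/2*109 = 8 - 109/2 = -93/2 ≈ -46.500)
A(r) = sqrt(8 + r)
O = sqrt(43) ≈ 6.5574
A(-2) + P*O = sqrt(8 - 2) - 93*sqrt(43)/2 = sqrt(6) - 93*sqrt(43)/2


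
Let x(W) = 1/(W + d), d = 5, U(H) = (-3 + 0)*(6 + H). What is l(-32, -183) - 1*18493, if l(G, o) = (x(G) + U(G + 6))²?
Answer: -10860236/729 ≈ -14897.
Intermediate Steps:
U(H) = -18 - 3*H (U(H) = -3*(6 + H) = -18 - 3*H)
x(W) = 1/(5 + W) (x(W) = 1/(W + 5) = 1/(5 + W))
l(G, o) = (-36 + 1/(5 + G) - 3*G)² (l(G, o) = (1/(5 + G) + (-18 - 3*(G + 6)))² = (1/(5 + G) + (-18 - 3*(6 + G)))² = (1/(5 + G) + (-18 + (-18 - 3*G)))² = (1/(5 + G) + (-36 - 3*G))² = (-36 + 1/(5 + G) - 3*G)²)
l(-32, -183) - 1*18493 = (-1 + 3*(5 - 32)*(12 - 32))²/(5 - 32)² - 1*18493 = (-1 + 3*(-27)*(-20))²/(-27)² - 18493 = (-1 + 1620)²*(1/729) - 18493 = 1619²*(1/729) - 18493 = 2621161*(1/729) - 18493 = 2621161/729 - 18493 = -10860236/729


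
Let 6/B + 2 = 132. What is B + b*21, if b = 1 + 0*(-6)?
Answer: 1368/65 ≈ 21.046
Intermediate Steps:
B = 3/65 (B = 6/(-2 + 132) = 6/130 = 6*(1/130) = 3/65 ≈ 0.046154)
b = 1 (b = 1 + 0 = 1)
B + b*21 = 3/65 + 1*21 = 3/65 + 21 = 1368/65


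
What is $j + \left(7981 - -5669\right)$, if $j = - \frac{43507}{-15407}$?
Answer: $\frac{210349057}{15407} \approx 13653.0$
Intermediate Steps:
$j = \frac{43507}{15407}$ ($j = \left(-43507\right) \left(- \frac{1}{15407}\right) = \frac{43507}{15407} \approx 2.8238$)
$j + \left(7981 - -5669\right) = \frac{43507}{15407} + \left(7981 - -5669\right) = \frac{43507}{15407} + \left(7981 + 5669\right) = \frac{43507}{15407} + 13650 = \frac{210349057}{15407}$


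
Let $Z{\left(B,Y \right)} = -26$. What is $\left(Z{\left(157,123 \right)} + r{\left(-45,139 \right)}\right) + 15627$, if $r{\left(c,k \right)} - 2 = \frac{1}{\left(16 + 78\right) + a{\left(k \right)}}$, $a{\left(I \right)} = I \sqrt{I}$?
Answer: $\frac{41765845055}{2676783} + \frac{139 \sqrt{139}}{2676783} \approx 15603.0$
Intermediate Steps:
$a{\left(I \right)} = I^{\frac{3}{2}}$
$r{\left(c,k \right)} = 2 + \frac{1}{94 + k^{\frac{3}{2}}}$ ($r{\left(c,k \right)} = 2 + \frac{1}{\left(16 + 78\right) + k^{\frac{3}{2}}} = 2 + \frac{1}{94 + k^{\frac{3}{2}}}$)
$\left(Z{\left(157,123 \right)} + r{\left(-45,139 \right)}\right) + 15627 = \left(-26 + \frac{189 + 2 \cdot 139^{\frac{3}{2}}}{94 + 139^{\frac{3}{2}}}\right) + 15627 = \left(-26 + \frac{189 + 2 \cdot 139 \sqrt{139}}{94 + 139 \sqrt{139}}\right) + 15627 = \left(-26 + \frac{189 + 278 \sqrt{139}}{94 + 139 \sqrt{139}}\right) + 15627 = 15601 + \frac{189 + 278 \sqrt{139}}{94 + 139 \sqrt{139}}$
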